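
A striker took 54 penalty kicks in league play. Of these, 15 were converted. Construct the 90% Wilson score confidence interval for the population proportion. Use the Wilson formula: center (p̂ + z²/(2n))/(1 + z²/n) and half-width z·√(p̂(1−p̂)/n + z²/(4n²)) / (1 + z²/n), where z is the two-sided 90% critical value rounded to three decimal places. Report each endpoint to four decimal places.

Here p̂ = 15/54 = 0.27778 and z = 1.645 (z² = 2.706025).
Denominator 1 + z²/n = 1 + 2.706025/54 = 1.050112.
Adjusted center: (0.27778 + z²/(2n))/1.050112 = 0.28838.
Radicand: p̂(1−p̂)/n + z²/(4n²) = 0.003715135 + 0.000231998 = 0.003947133.
Half-width = 1.645·√0.003947133/1.050112 = 0.09842.
Interval: 0.28838 ± 0.09842 → (0.1900, 0.3868).

(0.1900, 0.3868)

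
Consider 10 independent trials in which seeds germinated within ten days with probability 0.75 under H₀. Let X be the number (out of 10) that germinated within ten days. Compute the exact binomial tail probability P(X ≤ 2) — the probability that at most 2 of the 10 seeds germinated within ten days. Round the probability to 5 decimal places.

P = 0.00042

X is binomial with n = 10 and p = 0.75.
P(X ≤ 2) = C(10,0)·0.75^0·0.25^10 + C(10,1)·0.75^1·0.25^9 + C(10,2)·0.75^2·0.25^8.
= 0.000001 + 0.000029 + 0.000386 = 0.00042.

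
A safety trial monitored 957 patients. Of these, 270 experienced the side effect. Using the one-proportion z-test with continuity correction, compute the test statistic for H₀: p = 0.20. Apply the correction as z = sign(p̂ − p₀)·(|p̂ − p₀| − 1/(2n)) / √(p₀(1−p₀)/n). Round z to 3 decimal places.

The sample proportion is 270/957 = 0.28213. p̂ − p₀ = 0.082132.
1/(2n) = 0.000522.
Corrected numerator: |0.082132| − 0.000522 = 0.081610.
Under H₀, SE = √(p₀(1−p₀)/n) = √(0.20·0.80/957) = √0.000167189 = 0.012930.
z = +0.081610/0.012930 = 6.312.

z = 6.312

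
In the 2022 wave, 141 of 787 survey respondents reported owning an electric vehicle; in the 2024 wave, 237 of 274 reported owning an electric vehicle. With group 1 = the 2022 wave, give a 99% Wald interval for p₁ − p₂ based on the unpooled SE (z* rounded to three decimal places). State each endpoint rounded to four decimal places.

(-0.7496, -0.6220)

p̂₁ = 141/787 = 0.17916, p̂₂ = 237/274 = 0.86496; p̂₁ − p̂₂ = -0.68580.
SE = √(0.000186865 + 0.000426283) = √0.000613148 = 0.024762.
For 99% confidence, z* = 2.576. Margin = 2.576·0.024762 = 0.06379.
CI: -0.68580 ± 0.06379 = (-0.7496, -0.6220).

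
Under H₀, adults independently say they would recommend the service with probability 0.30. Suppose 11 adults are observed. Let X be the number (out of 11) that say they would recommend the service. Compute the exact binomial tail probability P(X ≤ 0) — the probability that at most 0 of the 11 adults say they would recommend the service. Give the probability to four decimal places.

P = 0.0198

X is binomial with n = 11 and p = 0.30.
P(X ≤ 0) = C(11,0)·0.30^0·0.70^11.
= 0.019773 = 0.0198.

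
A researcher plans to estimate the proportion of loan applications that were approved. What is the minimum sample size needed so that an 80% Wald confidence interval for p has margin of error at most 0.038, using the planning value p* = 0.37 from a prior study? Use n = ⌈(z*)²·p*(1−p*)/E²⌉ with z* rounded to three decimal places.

n = 266

z* = 1.282 at the 80% level.
p*(1−p*) = 0.2331.
Required n before rounding: 1.643524 × 0.2331 / 0.038² = 265.308.
⌈265.308⌉ = 266.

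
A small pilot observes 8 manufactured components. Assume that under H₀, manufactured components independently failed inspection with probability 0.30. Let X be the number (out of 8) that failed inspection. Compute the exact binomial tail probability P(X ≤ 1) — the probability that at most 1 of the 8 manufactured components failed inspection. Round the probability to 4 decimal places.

P = 0.2553

X is binomial with n = 8 and p = 0.30.
P(X ≤ 1) = C(8,0)·0.30^0·0.70^8 + C(8,1)·0.30^1·0.70^7.
= 0.057648 + 0.197650 = 0.2553.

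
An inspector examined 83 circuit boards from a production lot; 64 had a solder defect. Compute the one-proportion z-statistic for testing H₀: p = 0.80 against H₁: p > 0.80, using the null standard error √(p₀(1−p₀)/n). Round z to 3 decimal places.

The sample proportion is 64/83 = 0.77108.
Null standard error: √(0.80·0.20/83) = √0.001927711 = 0.043906.
Test statistic: z = -0.02892/0.043906 = -0.659.

z = -0.659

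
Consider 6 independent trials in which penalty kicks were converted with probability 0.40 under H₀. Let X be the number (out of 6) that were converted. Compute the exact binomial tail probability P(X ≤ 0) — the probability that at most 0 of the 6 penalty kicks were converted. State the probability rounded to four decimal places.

P = 0.0467

X ~ Binomial(n=6, p=0.40).
P(X ≤ 0) = C(6,0)·0.40^0·0.60^6.
= 0.046656 = 0.0467.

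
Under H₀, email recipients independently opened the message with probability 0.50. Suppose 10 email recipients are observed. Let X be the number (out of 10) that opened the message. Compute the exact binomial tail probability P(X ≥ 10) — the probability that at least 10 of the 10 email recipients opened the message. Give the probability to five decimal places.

X ~ Binomial(n=10, p=0.50).
P(X ≥ 10) = C(10,10)·0.50^10·0.50^0.
= 0.000977 = 0.00098.

P = 0.00098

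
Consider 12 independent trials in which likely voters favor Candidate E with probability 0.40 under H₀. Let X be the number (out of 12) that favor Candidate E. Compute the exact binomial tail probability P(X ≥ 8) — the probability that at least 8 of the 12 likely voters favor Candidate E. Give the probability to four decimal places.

X is binomial with n = 12 and p = 0.40.
P(X ≥ 8) = Σ_{j=8}^{12} C(12,j)·0.40^j·0.60^{12−j}.
= 0.042043 + 0.012457 + 0.002491 + 0.000302 + 0.000017 = 0.0573.

P = 0.0573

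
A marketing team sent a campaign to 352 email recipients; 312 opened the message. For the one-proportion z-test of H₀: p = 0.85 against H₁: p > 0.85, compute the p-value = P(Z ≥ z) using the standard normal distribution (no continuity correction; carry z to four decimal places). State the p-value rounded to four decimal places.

p-value = 0.0280

Sample proportion p̂ = 312/352 = 0.88636.
Under H₀, SE = √(p₀(1−p₀)/n) = √(0.85·0.15/352) = √0.000362216 = 0.019032.
Test statistic (full precision, shown to 4 dp): z = (312/352 − 0.85)/SE₀ ≈ 1.9107.
From the standard normal, P(Z ≥ z) = 0.0280.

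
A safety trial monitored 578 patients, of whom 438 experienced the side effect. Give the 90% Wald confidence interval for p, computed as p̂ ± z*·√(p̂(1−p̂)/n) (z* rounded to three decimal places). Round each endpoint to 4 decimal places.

(0.7285, 0.7871)

Sample proportion p̂ = 438/578 = 0.75779.
SE(p̂) = √(0.75779·0.24221/578) = 0.017820.
z* = 1.645 at the 90% level.
Margin = 1.645·0.017820 = 0.02931.
So the interval runs from 0.7285 to 0.7871.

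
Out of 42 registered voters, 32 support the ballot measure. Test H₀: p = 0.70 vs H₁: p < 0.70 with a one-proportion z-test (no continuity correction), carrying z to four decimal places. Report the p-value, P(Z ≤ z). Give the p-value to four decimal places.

p-value = 0.8093

The sample proportion is 32/42 = 0.76190.
Null standard error: √(0.70·0.30/42) = √0.005000000 = 0.070711.
z = (p̂ − p₀)/SE = (32/42 − 0.70)/0.070711 ≈ 0.8755.
From the standard normal, P(Z ≤ z) = 0.8093.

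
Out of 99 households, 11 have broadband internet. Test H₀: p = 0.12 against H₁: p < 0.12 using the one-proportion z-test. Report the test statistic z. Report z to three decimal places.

z = -0.272

Sample proportion p̂ = 11/99 = 0.11111.
Null standard error: √(0.12·0.88/99) = √0.001066667 = 0.032660.
Test statistic: z = -0.00889/0.032660 = -0.272.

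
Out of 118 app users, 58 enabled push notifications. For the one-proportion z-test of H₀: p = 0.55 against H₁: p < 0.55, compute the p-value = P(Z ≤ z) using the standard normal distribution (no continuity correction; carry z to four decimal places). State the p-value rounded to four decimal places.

p-value = 0.1008

The sample proportion is 58/118 = 0.49153.
Null standard error: √(0.55·0.45/118) = √0.002097458 = 0.045798.
z = (p̂ − p₀)/SE = (58/118 − 0.55)/0.045798 ≈ -1.2768.
From the standard normal, P(Z ≤ z) = 0.1008.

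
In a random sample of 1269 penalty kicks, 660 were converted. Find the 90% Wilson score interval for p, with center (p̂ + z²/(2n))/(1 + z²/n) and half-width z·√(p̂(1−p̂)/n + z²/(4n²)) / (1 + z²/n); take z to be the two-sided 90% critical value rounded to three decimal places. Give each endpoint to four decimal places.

(0.4970, 0.5431)

p̂ = 660/1269 = 0.52009; z = 1.645, so z² = 2.706025.
Denominator 1 + z²/n = 1 + 2.706025/1269 = 1.002132.
Adjusted center: (0.52009 + z²/(2n))/1.002132 = 0.52005.
Radicand: p̂(1−p̂)/n + z²/(4n²) = 0.000196687 + 0.000000420 = 0.000197107.
Half-width = 1.645·√0.000197107/1.002132 = 0.02305.
Interval: 0.52005 ± 0.02305 → (0.4970, 0.5431).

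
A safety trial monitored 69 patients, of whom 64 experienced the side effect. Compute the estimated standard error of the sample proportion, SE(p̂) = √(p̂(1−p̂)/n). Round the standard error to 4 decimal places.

SE = 0.0312

The sample proportion is 64/69 = 0.92754.
p̂(1−p̂) = 0.067210.
Dividing by n and taking the root: √0.000974058 = 0.0312.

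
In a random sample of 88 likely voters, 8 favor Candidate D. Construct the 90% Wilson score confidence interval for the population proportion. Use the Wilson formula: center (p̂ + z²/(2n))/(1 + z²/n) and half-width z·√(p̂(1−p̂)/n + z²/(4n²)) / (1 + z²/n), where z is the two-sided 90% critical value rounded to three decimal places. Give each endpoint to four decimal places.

(0.0520, 0.1542)

p̂ = 8/88 = 0.09091; z = 1.645, so z² = 2.706025.
Denominator 1 + z²/n = 1 + 2.706025/88 = 1.030750.
Center = (0.09091 + 0.015375)/1.030750 = 0.10311.
Radicand: p̂(1−p̂)/n + z²/(4n²) = 0.000939144 + 0.000087359 = 0.001026503.
Half-width = 1.645·√0.001026503/1.030750 = 0.05113.
CI: 0.10311 ± 0.05113 = (0.0520, 0.1542).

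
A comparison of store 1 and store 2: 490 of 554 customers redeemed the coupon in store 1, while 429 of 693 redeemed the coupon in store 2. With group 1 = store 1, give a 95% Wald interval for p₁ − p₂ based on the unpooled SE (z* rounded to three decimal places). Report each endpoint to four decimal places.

p̂₁ = 0.88448, p̂₂ = 0.61905, so the observed difference is 0.26543.
SE = √(0.000184436 + 0.000340300) = √0.000524736 = 0.022907.
The 95% critical value is z* = 1.960. Margin = 1.960·0.022907 = 0.04490.
So the interval runs from 0.2205 to 0.3103.

(0.2205, 0.3103)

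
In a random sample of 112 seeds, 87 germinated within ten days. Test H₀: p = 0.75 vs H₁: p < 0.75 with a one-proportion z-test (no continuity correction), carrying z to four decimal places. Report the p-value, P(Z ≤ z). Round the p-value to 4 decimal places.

p-value = 0.7437

With x = 87 successes in n = 112, p̂ = 0.77679.
Under H₀, SE = √(p₀(1−p₀)/n) = √(0.75·0.25/112) = √0.001674107 = 0.040916.
z = (p̂ − p₀)/SE = (87/112 − 0.75)/0.040916 ≈ 0.6547.
From the standard normal, P(Z ≤ z) = 0.7437.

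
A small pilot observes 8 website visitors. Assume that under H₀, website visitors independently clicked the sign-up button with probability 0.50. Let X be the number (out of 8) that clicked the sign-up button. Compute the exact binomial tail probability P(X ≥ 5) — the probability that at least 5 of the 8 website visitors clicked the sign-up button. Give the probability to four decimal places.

X ~ Binomial(n=8, p=0.50).
P(X ≥ 5) = C(8,5)·0.50^5·0.50^3 + C(8,6)·0.50^6·0.50^2 + C(8,7)·0.50^7·0.50^1 + C(8,8)·0.50^8·0.50^0.
= 0.218750 + 0.109375 + 0.031250 + 0.003906 = 0.3633.

P = 0.3633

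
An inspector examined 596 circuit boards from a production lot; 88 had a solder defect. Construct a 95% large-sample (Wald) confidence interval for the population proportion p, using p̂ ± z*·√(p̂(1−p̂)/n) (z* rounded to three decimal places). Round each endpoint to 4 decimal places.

With x = 88 successes in n = 596, p̂ = 0.14765.
SE(p̂) = √(0.14765·0.85235/596) = 0.014531.
The 95% critical value is z* = 1.960.
Margin = 1.960·0.014531 = 0.02848.
So the interval runs from 0.1192 to 0.1761.

(0.1192, 0.1761)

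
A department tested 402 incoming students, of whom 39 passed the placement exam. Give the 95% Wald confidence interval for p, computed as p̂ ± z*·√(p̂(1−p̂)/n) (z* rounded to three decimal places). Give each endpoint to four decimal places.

(0.0681, 0.1259)

With x = 39 successes in n = 402, p̂ = 0.09701.
SE(p̂) = √(0.09701·0.90299/402) = 0.014762.
For 95% confidence, z* = 1.960.
Margin of error: 1.960 × 0.014762 = 0.02893.
CI: 0.09701 ± 0.02893 = (0.0681, 0.1259).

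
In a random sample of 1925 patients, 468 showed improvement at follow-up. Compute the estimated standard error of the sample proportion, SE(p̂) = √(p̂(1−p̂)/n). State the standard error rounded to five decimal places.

SE = 0.00978

With x = 468 successes in n = 1925, p̂ = 0.24312.
p̂(1−p̂) = 0.184013.
SE = √(0.184013/1925) = √0.000095591 = 0.00978.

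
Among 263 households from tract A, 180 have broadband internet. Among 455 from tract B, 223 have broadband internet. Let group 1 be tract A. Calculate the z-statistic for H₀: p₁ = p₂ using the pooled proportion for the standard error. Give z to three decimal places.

z = 5.055

Sample proportions: p̂₁ = 180/263 = 0.68441 and p̂₂ = 223/455 = 0.49011.
Pooling: p̂ = 403/718 = 0.56128.
SE = √[p̂(1−p̂)(1/n₁+1/n₂)] = √[0.56128·0.43872·(1/263+1/455)] ≈ 0.038438.
z = 0.19430/0.038438 = 5.055.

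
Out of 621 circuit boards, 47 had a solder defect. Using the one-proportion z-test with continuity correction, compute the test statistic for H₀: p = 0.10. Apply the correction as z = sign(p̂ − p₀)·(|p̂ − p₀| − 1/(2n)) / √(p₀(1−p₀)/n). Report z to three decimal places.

The sample proportion is 47/621 = 0.07568. p̂ − p₀ = -0.024316.
1/(2n) = 0.000805.
Corrected numerator: |-0.024316| − 0.000805 = 0.023511.
SE₀ = √(0.10·0.90/621) = 0.012039.
z = −0.023511/0.012039 = -1.953.

z = -1.953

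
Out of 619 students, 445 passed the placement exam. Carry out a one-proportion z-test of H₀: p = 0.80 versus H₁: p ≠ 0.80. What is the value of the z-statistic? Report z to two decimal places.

The sample proportion is 445/619 = 0.71890.
SE₀ = √(0.80·0.20/619) = 0.016077.
z = (0.71890 − 0.80)/0.016077 = -0.08110/0.016077 = -5.04.

z = -5.04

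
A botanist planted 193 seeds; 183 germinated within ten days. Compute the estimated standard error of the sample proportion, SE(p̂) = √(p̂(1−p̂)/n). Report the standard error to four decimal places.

Sample proportion p̂ = 183/193 = 0.94819.
p̂(1−p̂) = 0.049126.
SE = √(0.049126/193) = 0.0160.

SE = 0.0160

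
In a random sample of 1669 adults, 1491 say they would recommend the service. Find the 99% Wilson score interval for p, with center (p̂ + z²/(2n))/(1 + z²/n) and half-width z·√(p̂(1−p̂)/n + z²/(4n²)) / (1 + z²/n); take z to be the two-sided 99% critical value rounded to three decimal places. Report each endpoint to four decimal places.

p̂ = 1491/1669 = 0.89335; z = 2.576, so z² = 6.635776.
1 + z²/n = 1.003976.
Center = (0.89335 + 0.001988)/1.003976 = 0.89179.
Radicand: p̂(1−p̂)/n + z²/(4n²) = 0.000057086 + 0.000000596 = 0.000057682.
Half-width = z·√(radicand)/denom = 2.576·0.007595/1.003976 = 0.01949.
Interval: 0.89179 ± 0.01949 → (0.8723, 0.9113).

(0.8723, 0.9113)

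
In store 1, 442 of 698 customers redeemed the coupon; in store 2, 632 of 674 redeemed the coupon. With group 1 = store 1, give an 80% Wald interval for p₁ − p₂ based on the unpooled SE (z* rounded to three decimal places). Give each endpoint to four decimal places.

p̂₁ = 442/698 = 0.63324, p̂₂ = 632/674 = 0.93769; p̂₁ − p̂₂ = -0.30445.
SE = √(0.000332733 + 0.000086694) = √0.000419427 = 0.020480.
z* = 1.282 at the 80% level. Margin = 1.282·0.020480 = 0.02626.
CI: -0.30445 ± 0.02626 = (-0.3307, -0.2782).

(-0.3307, -0.2782)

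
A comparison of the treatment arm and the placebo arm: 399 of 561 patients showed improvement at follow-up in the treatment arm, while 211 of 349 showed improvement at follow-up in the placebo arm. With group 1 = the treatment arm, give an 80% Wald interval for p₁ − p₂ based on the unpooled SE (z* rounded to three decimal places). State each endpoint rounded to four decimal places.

p̂₁ = 0.71123, p̂₂ = 0.60458, so the observed difference is 0.10665.
SE = √(0.000366100 + 0.000684992) = √0.001051092 = 0.032421.
The 80% critical value is z* = 1.282. Margin of error = 0.04156.
So the interval runs from 0.0651 to 0.1482.

(0.0651, 0.1482)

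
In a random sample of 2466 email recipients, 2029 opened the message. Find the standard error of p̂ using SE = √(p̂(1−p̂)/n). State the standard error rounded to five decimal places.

Sample proportion p̂ = 2029/2466 = 0.82279.
p̂(1−p̂) = 0.82279·0.17721 = 0.145807.
SE = √(0.145807/2466) = √0.000059127 = 0.00769.

SE = 0.00769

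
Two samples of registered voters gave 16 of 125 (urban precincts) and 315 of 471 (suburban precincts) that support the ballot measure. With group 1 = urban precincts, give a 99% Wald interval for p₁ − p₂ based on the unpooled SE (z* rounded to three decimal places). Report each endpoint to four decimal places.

(-0.6359, -0.4457)

p̂₁ = 16/125 = 0.12800, p̂₂ = 315/471 = 0.66879; p̂₁ − p̂₂ = -0.54079.
Unpooled SE = √(p̂₁(1−p̂₁)/n₁ + p̂₂(1−p̂₂)/n₂) = √(0.000892928 + 0.000470297) = 0.036922.
z* = 2.576 at the 99% level. Margin of error = 0.09511.
Interval: -0.54079 ± 0.09511 → (-0.6359, -0.4457).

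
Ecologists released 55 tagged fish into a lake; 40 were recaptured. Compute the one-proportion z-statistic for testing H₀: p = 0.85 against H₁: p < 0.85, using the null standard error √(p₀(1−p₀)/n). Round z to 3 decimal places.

z = -2.549

p̂ = 40/55 = 0.72727.
SE₀ = √(0.85·0.15/55) = 0.048148.
z = (p̂ − p₀)/SE = (0.72727 − 0.85)/0.048148 = -2.549.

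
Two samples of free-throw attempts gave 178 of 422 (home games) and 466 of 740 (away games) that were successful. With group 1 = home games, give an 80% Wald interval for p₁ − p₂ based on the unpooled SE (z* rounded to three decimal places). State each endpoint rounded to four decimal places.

(-0.2462, -0.1696)

p̂₁ = 0.42180, p̂₂ = 0.62973, so the observed difference is -0.20793.
Unpooled SE = √(p̂₁(1−p̂₁)/n₁ + p̂₂(1−p̂₂)/n₂) = √(0.000577926 + 0.000315095) = 0.029883.
The 80% critical value is z* = 1.282. Margin of error = 0.03831.
Interval: -0.20793 ± 0.03831 → (-0.2462, -0.1696).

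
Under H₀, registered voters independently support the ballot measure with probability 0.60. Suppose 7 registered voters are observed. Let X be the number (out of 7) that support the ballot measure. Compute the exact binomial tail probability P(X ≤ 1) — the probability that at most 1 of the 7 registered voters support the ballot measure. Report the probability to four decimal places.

P = 0.0188

X is binomial with n = 7 and p = 0.60.
P(X ≤ 1) = C(7,0)·0.60^0·0.40^7 + C(7,1)·0.60^1·0.40^6.
= 0.001638 + 0.017203 = 0.0188.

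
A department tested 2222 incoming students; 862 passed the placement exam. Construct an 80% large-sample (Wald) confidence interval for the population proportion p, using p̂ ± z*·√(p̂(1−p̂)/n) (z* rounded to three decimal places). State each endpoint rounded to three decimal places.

(0.375, 0.401)

p̂ = 862/2222 = 0.38794.
SE(p̂) = √(0.38794·0.61206/2222) = 0.010337.
z* = 1.282 at the 80% level.
Margin of error: 1.282 × 0.010337 = 0.01325.
CI: 0.38794 ± 0.01325 = (0.375, 0.401).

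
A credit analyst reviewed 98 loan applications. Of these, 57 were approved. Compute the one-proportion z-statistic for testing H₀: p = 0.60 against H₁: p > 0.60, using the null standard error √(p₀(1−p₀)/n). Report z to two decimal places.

With x = 57 successes in n = 98, p̂ = 0.58163.
Under H₀, SE = √(p₀(1−p₀)/n) = √(0.60·0.40/98) = √0.002448980 = 0.049487.
Test statistic: z = -0.01837/0.049487 = -0.37.

z = -0.37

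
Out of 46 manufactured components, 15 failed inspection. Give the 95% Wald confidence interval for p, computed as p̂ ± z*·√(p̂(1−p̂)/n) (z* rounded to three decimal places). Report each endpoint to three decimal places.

p̂ = 15/46 = 0.32609.
SE = √(p̂(1−p̂)/n) = √(0.219754/46) = 0.069118.
For 95% confidence, z* = 1.960.
Margin = 1.960·0.069118 = 0.13547.
So the interval runs from 0.191 to 0.462.

(0.191, 0.462)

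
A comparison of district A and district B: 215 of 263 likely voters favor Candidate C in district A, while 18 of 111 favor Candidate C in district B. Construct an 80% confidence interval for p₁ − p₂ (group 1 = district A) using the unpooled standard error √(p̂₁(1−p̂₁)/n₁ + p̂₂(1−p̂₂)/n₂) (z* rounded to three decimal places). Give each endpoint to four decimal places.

(0.6011, 0.7096)

p̂₁ = 0.81749, p̂₂ = 0.16216, so the observed difference is 0.65533.
Unpooled SE = √(p̂₁(1−p̂₁)/n₁ + p̂₂(1−p̂₂)/n₂) = √(0.000567300 + 0.001224014) = 0.042324.
The 80% critical value is z* = 1.282. Margin of error = 0.05426.
So the interval runs from 0.6011 to 0.7096.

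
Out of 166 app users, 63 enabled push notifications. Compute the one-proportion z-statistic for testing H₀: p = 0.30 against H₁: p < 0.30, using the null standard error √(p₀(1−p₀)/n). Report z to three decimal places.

The sample proportion is 63/166 = 0.37952.
Null standard error: √(0.30·0.70/166) = √0.001265060 = 0.035568.
Test statistic: z = 0.07952/0.035568 = 2.236.

z = 2.236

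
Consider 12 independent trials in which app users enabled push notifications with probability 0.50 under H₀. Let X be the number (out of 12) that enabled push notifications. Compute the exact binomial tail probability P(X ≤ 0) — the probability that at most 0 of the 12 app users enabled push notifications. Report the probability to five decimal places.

X ~ Binomial(n=12, p=0.50).
P(X ≤ 0) = C(12,0)·0.50^0·0.50^12.
= 0.000244 = 0.00024.

P = 0.00024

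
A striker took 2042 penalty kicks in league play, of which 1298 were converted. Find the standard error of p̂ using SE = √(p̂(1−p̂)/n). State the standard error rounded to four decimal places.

Sample proportion p̂ = 1298/2042 = 0.63565.
p̂(1−p̂) = 0.231599.
SE = √(0.231599/2042) = 0.0106.

SE = 0.0106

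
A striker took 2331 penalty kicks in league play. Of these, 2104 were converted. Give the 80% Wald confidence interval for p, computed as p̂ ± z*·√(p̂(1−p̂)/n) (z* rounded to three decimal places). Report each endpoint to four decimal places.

With x = 2104 successes in n = 2331, p̂ = 0.90262.
Standard error of p̂: √(0.087900/2331) = √0.000037709 = 0.006141.
The 80% critical value is z* = 1.282.
Margin of error: 1.282 × 0.006141 = 0.00787.
So the interval runs from 0.8947 to 0.9105.

(0.8947, 0.9105)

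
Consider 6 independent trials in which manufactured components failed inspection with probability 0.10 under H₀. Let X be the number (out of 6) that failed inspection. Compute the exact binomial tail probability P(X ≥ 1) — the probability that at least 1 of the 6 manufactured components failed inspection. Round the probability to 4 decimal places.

P = 0.4686

X is binomial with n = 6 and p = 0.10.
P(X ≥ 1) = Σ_{j=1}^{6} C(6,j)·0.10^j·0.90^{6−j}.
= 0.354294 + 0.098415 + 0.014580 + 0.001215 + 0.000054 + 0.000001 = 0.4686.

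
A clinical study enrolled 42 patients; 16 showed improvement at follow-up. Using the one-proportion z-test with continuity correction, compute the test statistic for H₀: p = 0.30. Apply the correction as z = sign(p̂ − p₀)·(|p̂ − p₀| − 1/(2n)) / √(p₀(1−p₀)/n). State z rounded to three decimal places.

z = 0.976

Sample proportion p̂ = 16/42 = 0.38095. p̂ − p₀ = 0.080952.
1/(2n) = 0.011905.
Corrected numerator: |0.080952| − 0.011905 = 0.069047.
SE₀ = √(0.30·0.70/42) = 0.070711.
z = +0.069047/0.070711 = 0.976.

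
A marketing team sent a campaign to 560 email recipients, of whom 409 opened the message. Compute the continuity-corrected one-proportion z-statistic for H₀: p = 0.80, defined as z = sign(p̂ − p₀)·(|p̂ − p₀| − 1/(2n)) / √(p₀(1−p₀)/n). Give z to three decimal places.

The sample proportion is 409/560 = 0.73036. p̂ − p₀ = -0.069643.
1/(2n) = 0.000893.
Corrected numerator: |-0.069643| − 0.000893 = 0.068750.
Null standard error: √(0.80·0.20/560) = √0.000285714 = 0.016903.
z = (−)0.068750/0.016903 = -4.067.

z = -4.067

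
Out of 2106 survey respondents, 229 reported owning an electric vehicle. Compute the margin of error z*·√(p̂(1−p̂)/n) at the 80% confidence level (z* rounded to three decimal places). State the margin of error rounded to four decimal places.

ME = 0.0087

The sample proportion is 229/2106 = 0.10874.
SE(p̂) = √(0.10874·0.89126/2106) = 0.006784.
For 80% confidence, z* = 1.282.
So ME = 0.0087.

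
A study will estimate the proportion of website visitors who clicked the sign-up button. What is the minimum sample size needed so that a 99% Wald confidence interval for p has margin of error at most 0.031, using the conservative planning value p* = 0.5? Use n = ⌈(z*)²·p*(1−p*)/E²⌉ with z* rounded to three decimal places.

n = 1727

The 99% critical value is z* = 2.576.
p*(1−p*) = 0.50·0.50 = 0.2500.
Required n before rounding: 6.635776 × 0.2500 / 0.031² = 1726.268.
Rounding up, n = 1727.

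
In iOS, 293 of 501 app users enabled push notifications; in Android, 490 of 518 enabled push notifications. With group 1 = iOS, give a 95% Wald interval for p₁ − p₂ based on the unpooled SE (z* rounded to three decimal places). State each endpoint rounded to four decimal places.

(-0.4085, -0.3138)

p̂₁ = 0.58483, p̂₂ = 0.94595, so the observed difference is -0.36112.
Unpooled SE = √(p̂₁(1−p̂₁)/n₁ + p̂₂(1−p̂₂)/n₂) = √(0.000484638 + 0.000098711) = 0.024153.
For 95% confidence, z* = 1.960. Margin = 1.960·0.024153 = 0.04734.
CI: -0.36112 ± 0.04734 = (-0.4085, -0.3138).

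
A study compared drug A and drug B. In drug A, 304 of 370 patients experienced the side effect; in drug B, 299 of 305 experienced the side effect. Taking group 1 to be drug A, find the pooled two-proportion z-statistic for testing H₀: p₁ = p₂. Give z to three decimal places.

p̂₁ = 304/370 = 0.82162, p̂₂ = 299/305 = 0.98033.
Pooling: p̂ = 603/675 = 0.89333.
Pooled SE = √[0.0952889·0.00598139] ≈ 0.023874.
z = -0.15871/0.023874 = -6.648.

z = -6.648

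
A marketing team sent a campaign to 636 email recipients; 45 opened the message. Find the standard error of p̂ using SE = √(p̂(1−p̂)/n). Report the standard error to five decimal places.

SE = 0.01017

The sample proportion is 45/636 = 0.07075.
p̂(1−p̂) = 0.07075·0.92925 = 0.065744.
Dividing by n and taking the root: √0.000103371 = 0.01017.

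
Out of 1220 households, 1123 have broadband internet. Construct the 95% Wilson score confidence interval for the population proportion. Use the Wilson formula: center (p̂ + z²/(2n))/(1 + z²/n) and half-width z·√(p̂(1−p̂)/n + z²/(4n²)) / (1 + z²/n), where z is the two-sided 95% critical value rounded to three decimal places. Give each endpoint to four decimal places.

Here p̂ = 1123/1220 = 0.92049 and z = 1.960 (z² = 3.841600).
1 + z²/n = 1.003149.
Center = (0.92049 + 0.001574)/1.003149 = 0.91917.
Radicand: p̂(1−p̂)/n + z²/(4n²) = 0.000059989 + 0.000000645 = 0.000060634.
Half-width = 1.960·√0.000060634/1.003149 = 0.01521.
CI: 0.91917 ± 0.01521 = (0.9040, 0.9344).

(0.9040, 0.9344)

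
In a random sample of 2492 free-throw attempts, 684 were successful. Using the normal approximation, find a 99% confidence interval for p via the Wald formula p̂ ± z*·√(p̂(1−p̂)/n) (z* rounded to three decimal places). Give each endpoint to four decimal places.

(0.2515, 0.2975)

Sample proportion p̂ = 684/2492 = 0.27448.
SE = √(p̂(1−p̂)/n) = √(0.199140/2492) = 0.008939.
For 99% confidence, z* = 2.576.
Margin of error: 2.576 × 0.008939 = 0.02303.
Interval: 0.27448 ± 0.02303 → (0.2515, 0.2975).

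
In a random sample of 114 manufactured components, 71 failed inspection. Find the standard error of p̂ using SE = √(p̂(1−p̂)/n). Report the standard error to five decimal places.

With x = 71 successes in n = 114, p̂ = 0.62281.
p̂(1−p̂) = 0.62281·0.37719 = 0.234918.
SE = √(0.234918/114) = 0.04539.

SE = 0.04539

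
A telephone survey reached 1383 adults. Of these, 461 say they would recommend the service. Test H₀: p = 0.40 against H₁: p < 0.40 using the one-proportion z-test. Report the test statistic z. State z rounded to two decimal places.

z = -5.06

Sample proportion p̂ = 461/1383 = 0.33333.
Under H₀, SE = √(p₀(1−p₀)/n) = √(0.40·0.60/1383) = √0.000173536 = 0.013173.
z = (0.33333 − 0.40)/0.013173 = -0.06667/0.013173 = -5.06.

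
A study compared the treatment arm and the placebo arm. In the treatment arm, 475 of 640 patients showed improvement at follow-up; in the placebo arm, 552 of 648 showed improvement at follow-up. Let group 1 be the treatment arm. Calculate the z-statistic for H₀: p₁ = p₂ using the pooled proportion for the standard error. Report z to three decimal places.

Sample proportions: p̂₁ = 475/640 = 0.74219 and p̂₂ = 552/648 = 0.85185.
Pooling: p̂ = 1027/1288 = 0.79736.
Pooled SE = √[0.1615769·0.00310571] ≈ 0.022401.
z = (p̂₁ − p̂₂)/SE = (0.74219 − 0.85185)/0.022401 = -0.10966/0.022401 = -4.895.

z = -4.895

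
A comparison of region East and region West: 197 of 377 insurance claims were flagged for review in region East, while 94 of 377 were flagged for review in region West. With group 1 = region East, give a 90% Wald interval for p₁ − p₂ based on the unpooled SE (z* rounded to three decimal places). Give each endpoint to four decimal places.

(0.2172, 0.3292)

p̂₁ = 0.52255, p̂₂ = 0.24934, so the observed difference is 0.27321.
Unpooled SE = √(p̂₁(1−p̂₁)/n₁ + p̂₂(1−p̂₂)/n₂) = √(0.000661782 + 0.000496467) = 0.034033.
The 90% critical value is z* = 1.645. Margin of error = 0.05598.
CI: 0.27321 ± 0.05598 = (0.2172, 0.3292).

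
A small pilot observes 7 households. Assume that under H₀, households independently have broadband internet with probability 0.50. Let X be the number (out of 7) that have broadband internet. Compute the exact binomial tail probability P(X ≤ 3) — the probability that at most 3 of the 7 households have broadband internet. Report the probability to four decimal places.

X ~ Binomial(n=7, p=0.50).
P(X ≤ 3) = C(7,0)·0.50^0·0.50^7 + C(7,1)·0.50^1·0.50^6 + C(7,2)·0.50^2·0.50^5 + C(7,3)·0.50^3·0.50^4.
= 0.007812 + 0.054688 + 0.164062 + 0.273438 = 0.5000.

P = 0.5000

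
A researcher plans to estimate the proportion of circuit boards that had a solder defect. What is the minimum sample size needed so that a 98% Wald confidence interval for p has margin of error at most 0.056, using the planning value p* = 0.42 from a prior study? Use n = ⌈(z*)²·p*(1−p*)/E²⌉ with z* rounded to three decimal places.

The 98% critical value is z* = 2.326.
p*(1−p*) = 0.2436.
(z*)²·p*(1−p*)/E² = 5.410276·0.2436/0.003136 = 420.263.
Rounding up, n = 421.

n = 421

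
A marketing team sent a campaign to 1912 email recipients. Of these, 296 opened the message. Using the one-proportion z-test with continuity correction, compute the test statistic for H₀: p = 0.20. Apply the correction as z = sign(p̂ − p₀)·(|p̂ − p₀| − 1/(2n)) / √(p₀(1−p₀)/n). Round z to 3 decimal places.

Sample proportion p̂ = 296/1912 = 0.15481. p̂ − p₀ = -0.045188.
Continuity correction 1/(2n) = 1/3824 = 0.000262.
Corrected numerator: |-0.045188| − 0.000262 = 0.044926.
SE₀ = √(0.20·0.80/1912) = 0.009148.
z = −0.044926/0.009148 = -4.911.

z = -4.911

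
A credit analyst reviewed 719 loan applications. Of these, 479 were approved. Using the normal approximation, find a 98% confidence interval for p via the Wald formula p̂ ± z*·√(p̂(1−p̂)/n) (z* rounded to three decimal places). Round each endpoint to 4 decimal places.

Sample proportion p̂ = 479/719 = 0.66620.
SE = √(p̂(1−p̂)/n) = √(0.222377/719) = 0.017587.
The 98% critical value is z* = 2.326.
Margin = 2.326·0.017587 = 0.04091.
Interval: 0.66620 ± 0.04091 → (0.6253, 0.7071).

(0.6253, 0.7071)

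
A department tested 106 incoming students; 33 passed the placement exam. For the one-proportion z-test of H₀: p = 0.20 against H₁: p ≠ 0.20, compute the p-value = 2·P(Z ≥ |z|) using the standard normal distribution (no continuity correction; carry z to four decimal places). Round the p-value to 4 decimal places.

p-value = 0.0042

The sample proportion is 33/106 = 0.31132.
Under H₀, SE = √(p₀(1−p₀)/n) = √(0.20·0.80/106) = √0.001509434 = 0.038851.
Test statistic (full precision, shown to 4 dp): z = (33/106 − 0.20)/SE₀ ≈ 2.8653.
p-value = 2·P(Z ≥ |z|) with z = 2.8653 → 0.0042.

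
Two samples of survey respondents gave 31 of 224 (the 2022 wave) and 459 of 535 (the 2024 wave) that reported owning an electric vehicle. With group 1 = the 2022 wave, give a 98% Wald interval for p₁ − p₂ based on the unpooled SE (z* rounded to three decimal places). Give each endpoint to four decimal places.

p̂₁ = 31/224 = 0.13839, p̂₂ = 459/535 = 0.85794; p̂₁ − p̂₂ = -0.71955.
Unpooled SE = √(p̂₁(1−p̂₁)/n₁ + p̂₂(1−p̂₂)/n₂) = √(0.000532323 + 0.000227806) = 0.027570.
For 98% confidence, z* = 2.326. Margin of error = 0.06413.
Interval: -0.71955 ± 0.06413 → (-0.7837, -0.6554).

(-0.7837, -0.6554)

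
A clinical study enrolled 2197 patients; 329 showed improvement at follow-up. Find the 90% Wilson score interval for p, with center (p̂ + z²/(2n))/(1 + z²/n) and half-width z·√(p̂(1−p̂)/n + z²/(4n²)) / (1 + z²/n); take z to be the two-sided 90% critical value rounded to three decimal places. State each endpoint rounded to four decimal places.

p̂ = 329/2197 = 0.14975; z = 1.645, so z² = 2.706025.
1 + z²/n = 1.001232.
Center = (0.14975 + 0.000616)/1.001232 = 0.15018.
Radicand: p̂(1−p̂)/n + z²/(4n²) = 0.000057954 + 0.000000140 = 0.000058094.
Half-width = 1.645·√0.000058094/1.001232 = 0.01252.
Interval: 0.15018 ± 0.01252 → (0.1377, 0.1627).

(0.1377, 0.1627)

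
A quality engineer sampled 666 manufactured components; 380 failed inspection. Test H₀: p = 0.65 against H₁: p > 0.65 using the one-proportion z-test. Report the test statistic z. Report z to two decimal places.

Sample proportion p̂ = 380/666 = 0.57057.
Under H₀, SE = √(p₀(1−p₀)/n) = √(0.65·0.35/666) = √0.000341592 = 0.018482.
z = (0.57057 − 0.65)/0.018482 = -0.07943/0.018482 = -4.30.

z = -4.30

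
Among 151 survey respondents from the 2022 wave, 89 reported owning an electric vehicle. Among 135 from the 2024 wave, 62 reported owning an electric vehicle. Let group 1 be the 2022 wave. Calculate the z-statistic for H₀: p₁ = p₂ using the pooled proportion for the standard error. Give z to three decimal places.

p̂₁ = 89/151 = 0.58940, p̂₂ = 62/135 = 0.45926.
Pooling: p̂ = 151/286 = 0.52797.
Pooled SE = √[0.2492176·0.01402992] ≈ 0.059131.
z = (p̂₁ − p̂₂)/SE = (0.58940 − 0.45926)/0.059131 = 0.13014/0.059131 = 2.201.

z = 2.201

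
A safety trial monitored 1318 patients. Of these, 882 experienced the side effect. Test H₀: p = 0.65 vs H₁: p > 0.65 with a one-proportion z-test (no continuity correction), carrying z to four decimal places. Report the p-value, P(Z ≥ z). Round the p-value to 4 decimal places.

p-value = 0.0720

Sample proportion p̂ = 882/1318 = 0.66920.
SE₀ = √(0.65·0.35/1318) = 0.013138.
z = (p̂ − p₀)/SE = (882/1318 − 0.65)/0.013138 ≈ 1.4611.
From the standard normal, P(Z ≥ z) = 0.0720.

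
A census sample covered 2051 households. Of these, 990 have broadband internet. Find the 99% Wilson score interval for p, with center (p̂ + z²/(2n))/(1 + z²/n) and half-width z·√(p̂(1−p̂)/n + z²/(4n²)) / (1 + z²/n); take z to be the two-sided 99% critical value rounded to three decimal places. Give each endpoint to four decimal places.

(0.4544, 0.5111)

p̂ = 990/2051 = 0.48269; z = 2.576, so z² = 6.635776.
1 + z²/n = 1.003235.
Center = (0.48269 + 0.001618)/1.003235 = 0.48275.
Radicand: p̂(1−p̂)/n + z²/(4n²) = 0.000121746 + 0.000000394 = 0.000122140.
Half-width = 2.576·√0.000122140/1.003235 = 0.02838.
Interval: 0.48275 ± 0.02838 → (0.4544, 0.5111).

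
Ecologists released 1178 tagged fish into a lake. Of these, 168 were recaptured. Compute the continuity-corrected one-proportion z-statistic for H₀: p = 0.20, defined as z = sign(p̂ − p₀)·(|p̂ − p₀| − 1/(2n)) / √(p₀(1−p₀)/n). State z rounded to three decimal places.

Sample proportion p̂ = 168/1178 = 0.14261. p̂ − p₀ = -0.057385.
Continuity correction 1/(2n) = 1/2356 = 0.000424.
Corrected numerator: |-0.057385| − 0.000424 = 0.056961.
Under H₀, SE = √(p₀(1−p₀)/n) = √(0.20·0.80/1178) = √0.000135823 = 0.011654.
z = (−)0.056961/0.011654 = -4.888.

z = -4.888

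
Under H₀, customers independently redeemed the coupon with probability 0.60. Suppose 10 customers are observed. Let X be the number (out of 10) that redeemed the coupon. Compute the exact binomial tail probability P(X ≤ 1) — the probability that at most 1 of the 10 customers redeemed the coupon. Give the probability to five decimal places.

P = 0.00168

X is binomial with n = 10 and p = 0.60.
P(X ≤ 1) = C(10,0)·0.60^0·0.40^10 + C(10,1)·0.60^1·0.40^9.
= 0.000105 + 0.001573 = 0.00168.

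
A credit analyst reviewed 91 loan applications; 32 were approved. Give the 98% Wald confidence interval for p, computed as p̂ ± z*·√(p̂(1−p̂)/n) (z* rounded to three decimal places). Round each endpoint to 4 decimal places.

(0.2352, 0.4681)

With x = 32 successes in n = 91, p̂ = 0.35165.
SE = √(p̂(1−p̂)/n) = √(0.227992/91) = 0.050054.
z* = 2.326 at the 98% level.
Margin of error: 2.326 × 0.050054 = 0.11643.
So the interval runs from 0.2352 to 0.4681.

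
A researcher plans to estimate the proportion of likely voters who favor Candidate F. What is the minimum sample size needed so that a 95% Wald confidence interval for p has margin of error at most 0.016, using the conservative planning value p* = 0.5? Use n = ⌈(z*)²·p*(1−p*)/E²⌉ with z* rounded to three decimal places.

For 95% confidence, z* = 1.960.
p*(1−p*) = 0.50·0.50 = 0.2500.
Required n before rounding: 3.841600 × 0.2500 / 0.016² = 3751.562.
⌈3751.562⌉ = 3752.

n = 3752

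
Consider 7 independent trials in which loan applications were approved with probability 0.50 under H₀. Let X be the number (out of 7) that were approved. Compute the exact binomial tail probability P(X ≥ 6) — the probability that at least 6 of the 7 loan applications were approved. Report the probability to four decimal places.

P = 0.0625

X ~ Binomial(n=7, p=0.50).
P(X ≥ 6) = C(7,6)·0.50^6·0.50^1 + C(7,7)·0.50^7·0.50^0.
= 0.054688 + 0.007812 = 0.0625.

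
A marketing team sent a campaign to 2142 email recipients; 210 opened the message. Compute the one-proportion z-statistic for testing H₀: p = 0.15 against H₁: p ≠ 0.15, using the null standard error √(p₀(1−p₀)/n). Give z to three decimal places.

z = -6.735

The sample proportion is 210/2142 = 0.09804.
SE₀ = √(0.15·0.85/2142) = 0.007715.
z = (p̂ − p₀)/SE = (0.09804 − 0.15)/0.007715 = -6.735.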